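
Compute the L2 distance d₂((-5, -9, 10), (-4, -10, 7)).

√(Σ(x_i - y_i)²) = √((-5 - (-4))² + (-9 - (-10))² + (10 - 7)²)
= √((-1)² + 1² + 3²) = √(1 + 1 + 9) = √11 ≈ 3.3166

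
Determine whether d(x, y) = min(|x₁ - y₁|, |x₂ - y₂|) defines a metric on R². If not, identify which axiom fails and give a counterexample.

No. d fails identity of indiscernibles: take x = (5, 0) and y = (5, 5). Then d(x,y) = min(|5 - 5|, |0 - 5|) = min(0, 5) = 0, yet x ≠ y.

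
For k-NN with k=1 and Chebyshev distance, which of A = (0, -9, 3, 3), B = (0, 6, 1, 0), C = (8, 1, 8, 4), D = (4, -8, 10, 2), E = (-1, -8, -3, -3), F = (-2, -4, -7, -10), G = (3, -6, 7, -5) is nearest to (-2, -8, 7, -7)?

Distances: d(A) = 10, d(B) = 14, d(C) = 11, d(D) = 9, d(E) = 10, d(F) = 14, d(G) = 5. Nearest: G = (3, -6, 7, -5) with distance 5.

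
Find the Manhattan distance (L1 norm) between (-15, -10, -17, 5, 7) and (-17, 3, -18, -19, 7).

Σ|x_i - y_i| = |-15 - (-17)| + |-10 - 3| + |-17 - (-18)| + |5 - (-19)| + |7 - 7| = 2 + 13 + 1 + 24 + 0 = 40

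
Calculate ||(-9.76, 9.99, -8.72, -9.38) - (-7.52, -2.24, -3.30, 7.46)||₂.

√(Σ(x_i - y_i)²) = √((-9.76 - (-7.52))² + (9.99 - (-2.24))² + (-8.72 - (-3.3))² + (-9.38 - 7.46)²)
= √((-2.24)² + 12.23² + (-5.42)² + (-16.84)²) = √(5.0176 + 149.5729 + 29.3764 + 283.5856) = √467.5525 ≈ 21.623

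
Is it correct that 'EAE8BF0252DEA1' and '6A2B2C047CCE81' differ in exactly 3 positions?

Differing positions: 1, 3, 4, 5, 6, 8, 9, 10, 11, 13. Hamming distance = 10, so the claim that d_H = 3 is false.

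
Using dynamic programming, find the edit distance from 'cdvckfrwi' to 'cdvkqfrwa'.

Let D[i][j] be the edit distance between the first i characters of 'cdvckfrwi' and the first j characters of 'cdvkqfrwa', with D[i][0] = i, D[0][j] = j, and D[i][j] = D[i-1][j-1] if the characters match, else 1 + min(D[i-1][j], D[i][j-1], D[i-1][j-1]). Filling the table (rows: prefixes of 'cdvckfrwi', columns: prefixes of 'cdvkqfrwa'):
     ε  c  d  v  k  q  f  r  w  a
  ε  0  1  2  3  4  5  6  7  8  9
  c  1  0  1  2  3  4  5  6  7  8
  d  2  1  0  1  2  3  4  5  6  7
  v  3  2  1  0  1  2  3  4  5  6
  c  4  3  2  1  1  2  3  4  5  6
  k  5  4  3  2  1  2  3  4  5  6
  f  6  5  4  3  2  2  2  3  4  5
  r  7  6  5  4  3  3  3  2  3  4
  w  8  7  6  5  4  4  4  3  2  3
  i  9  8  7  6  5  5  5  4  3  3
The bottom-right entry gives D[9][9] = 3, so no sequence of fewer than 3 edits works. Backtracking through the table gives one optimal edit sequence (3 edits):
  cdvckfrwi → cdvkkfrwi (sub c→k @4)
  cdvkkfrwi → cdvkqfrwi (sub k→q @5)
  cdvkqfrwi → cdvkqfrwa (sub i→a @9)
Edit distance = 3.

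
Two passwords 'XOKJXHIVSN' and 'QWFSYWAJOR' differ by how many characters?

Differing positions: 1, 2, 3, 4, 5, 6, 7, 8, 9, 10. Hamming distance = 10.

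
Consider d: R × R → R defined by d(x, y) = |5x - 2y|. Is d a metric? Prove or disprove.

No. d fails symmetry: d(3, 7) = |5·3 - 2·7| = |1| = 1, but d(7, 3) = |5·7 - 2·3| = |29| = 29. Since 1 ≠ 29, d(x,y) ≠ d(y,x) in general.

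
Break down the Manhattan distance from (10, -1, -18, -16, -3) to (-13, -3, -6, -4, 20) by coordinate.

Σ|x_i - y_i| = |10 - (-13)| + |-1 - (-3)| + |-18 - (-6)| + |-16 - (-4)| + |-3 - 20| = 23 + 2 + 12 + 12 + 23 = 72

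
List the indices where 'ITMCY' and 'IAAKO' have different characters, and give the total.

Differing positions: 2, 3, 4, 5. Hamming distance = 4.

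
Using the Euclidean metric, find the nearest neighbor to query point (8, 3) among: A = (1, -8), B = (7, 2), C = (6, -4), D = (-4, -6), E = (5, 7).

Distances: d(A) ≈ 13.0384, d(B) ≈ 1.4142, d(C) ≈ 7.2801, d(D) = 15, d(E) = 5. Nearest: B = (7, 2) with distance 1.4142.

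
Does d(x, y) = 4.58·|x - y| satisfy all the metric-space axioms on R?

Yes. Since |x - y| is a metric on R and 4.58 > 0, the positive scalar multiple 4.58·|x - y| is also a metric: scaling by a positive constant preserves non-negativity, identity (d=0 ⟺ |x-y|=0 ⟺ x=y), symmetry, and the triangle inequality.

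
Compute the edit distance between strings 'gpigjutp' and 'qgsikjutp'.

Let D[i][j] be the edit distance between the first i characters of 'gpigjutp' and the first j characters of 'qgsikjutp', with D[i][0] = i, D[0][j] = j, and D[i][j] = D[i-1][j-1] if the characters match, else 1 + min(D[i-1][j], D[i][j-1], D[i-1][j-1]). Filling the table (rows: prefixes of 'gpigjutp', columns: prefixes of 'qgsikjutp'):
     ε  q  g  s  i  k  j  u  t  p
  ε  0  1  2  3  4  5  6  7  8  9
  g  1  1  1  2  3  4  5  6  7  8
  p  2  2  2  2  3  4  5  6  7  7
  i  3  3  3  3  2  3  4  5  6  7
  g  4  4  3  4  3  3  4  5  6  7
  j  5  5  4  4  4  4  3  4  5  6
  u  6  6  5  5  5  5  4  3  4  5
  t  7  7  6  6  6  6  5  4  3  4
  p  8  8  7  7  7  7  6  5  4  3
The bottom-right entry gives D[8][9] = 3, so no sequence of fewer than 3 edits works. Backtracking through the table gives one optimal edit sequence (3 edits):
  gpigjutp → qgpigjutp (ins q @1)
  qgpigjutp → qgsigjutp (sub p→s @3)
  qgsigjutp → qgsikjutp (sub g→k @5)
Edit distance = 3.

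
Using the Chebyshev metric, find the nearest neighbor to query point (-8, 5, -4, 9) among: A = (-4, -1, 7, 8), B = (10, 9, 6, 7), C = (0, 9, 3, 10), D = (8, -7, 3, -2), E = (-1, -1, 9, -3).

Distances: d(A) = 11, d(B) = 18, d(C) = 8, d(D) = 16, d(E) = 13. Nearest: C = (0, 9, 3, 10) with distance 8.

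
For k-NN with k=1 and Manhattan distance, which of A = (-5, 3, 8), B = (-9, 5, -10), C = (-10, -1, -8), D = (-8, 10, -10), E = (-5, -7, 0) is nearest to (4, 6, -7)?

Distances: d(A) = 27, d(B) = 17, d(C) = 22, d(D) = 19, d(E) = 29. Nearest: B = (-9, 5, -10) with distance 17.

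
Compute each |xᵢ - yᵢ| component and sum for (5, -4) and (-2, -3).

Σ|x_i - y_i| = |5 - (-2)| + |-4 - (-3)| = 7 + 1 = 8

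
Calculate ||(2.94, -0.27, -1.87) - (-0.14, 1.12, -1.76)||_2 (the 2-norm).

(Σ|x_i - y_i|^2)^(1/2) = (|2.94 - (-0.14)|^2 + |-0.27 - 1.12|^2 + |-1.87 - (-1.76)|^2)^(1/2)
= (3.08^2 + 1.39^2 + 0.11^2)^(1/2) = (9.4864 + 1.9321 + 0.0121)^(1/2) = (11.4306)^(1/2) ≈ 3.3809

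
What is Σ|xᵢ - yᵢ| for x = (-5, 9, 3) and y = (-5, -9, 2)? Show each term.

Σ|x_i - y_i| = |-5 - (-5)| + |9 - (-9)| + |3 - 2| = 0 + 18 + 1 = 19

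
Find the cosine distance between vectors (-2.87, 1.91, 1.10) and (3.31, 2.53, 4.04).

With u = (-2.87, 1.91, 1.10), v = (3.31, 2.53, 4.04):
u·v = (-2.87)·3.31 + 1.91·2.53 + 1.1·4.04 = (-9.4997) + 4.8323 + 4.444 = -0.2234.
|u| = √((-2.87)² + 1.91² + 1.1²) = √(8.2369 + 3.6481 + 1.21) = √13.095, |v| = √(3.31² + 2.53² + 4.04²) = √(10.9561 + 6.4009 + 16.3216) = √33.6786.
cos θ = (u·v)/(|u||v|) = -0.2234/(√13.095·√33.6786) ≈ -0.0106
Cosine distance = 1 - cos θ ≈ 1 - (-0.0106) = 1.0106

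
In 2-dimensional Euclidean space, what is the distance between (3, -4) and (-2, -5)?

√(Σ(x_i - y_i)²) = √((3 - (-2))² + (-4 - (-5))²)
= √(5² + 1²) = √(25 + 1) = √26 ≈ 5.099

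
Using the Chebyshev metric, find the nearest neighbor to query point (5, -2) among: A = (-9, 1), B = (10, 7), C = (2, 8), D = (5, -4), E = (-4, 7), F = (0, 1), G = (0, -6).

Distances: d(A) = 14, d(B) = 9, d(C) = 10, d(D) = 2, d(E) = 9, d(F) = 5, d(G) = 5. Nearest: D = (5, -4) with distance 2.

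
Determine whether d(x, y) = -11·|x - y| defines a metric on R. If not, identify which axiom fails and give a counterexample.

No. With c = -11 < 0, d fails non-negativity: d(9, 15) = -11·|9 - 15| = -11·6 = -66 < 0.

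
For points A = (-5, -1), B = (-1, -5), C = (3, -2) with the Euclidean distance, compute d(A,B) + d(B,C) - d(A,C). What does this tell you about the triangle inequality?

d(A,B) = √(4² + 4²) = √32 ≈ 5.6569, d(B,C) = √(4² + 3²) = √25 = 5, d(A,C) = √(8² + 1²) = √65 ≈ 8.0623.
d(A,B) + d(B,C) - d(A,C) = 5.6569 + 5 - 8.0623 = 10.6569 - 8.0623 = 2.5946 (to 4 decimal places). This is ≥ 0, so the triangle inequality holds for these points.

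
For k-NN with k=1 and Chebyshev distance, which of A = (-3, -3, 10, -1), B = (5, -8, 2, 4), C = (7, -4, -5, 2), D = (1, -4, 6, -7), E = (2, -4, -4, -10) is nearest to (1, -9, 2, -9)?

Distances: d(A) = 8, d(B) = 13, d(C) = 11, d(D) = 5, d(E) = 6. Nearest: D = (1, -4, 6, -7) with distance 5.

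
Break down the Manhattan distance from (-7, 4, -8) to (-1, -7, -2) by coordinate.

Σ|x_i - y_i| = |-7 - (-1)| + |4 - (-7)| + |-8 - (-2)| = 6 + 11 + 6 = 23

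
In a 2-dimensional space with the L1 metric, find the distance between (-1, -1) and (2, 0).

Σ|x_i - y_i| = |-1 - 2| + |-1 - 0| = 3 + 1 = 4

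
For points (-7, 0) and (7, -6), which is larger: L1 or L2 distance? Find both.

L1 = |-7 - 7| + |0 - (-6)| = 14 + 6 = 20
L2 = √(14² + 6²) = √232 ≈ 15.2315
L1 ≥ L2 always (equality iff movement is along one axis); L1 > L2 here.
Ratio L1/L2 = 20/√232 ≈ 1.3131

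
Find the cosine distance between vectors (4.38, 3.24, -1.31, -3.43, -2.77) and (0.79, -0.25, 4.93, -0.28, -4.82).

With u = (4.38, 3.24, -1.31, -3.43, -2.77), v = (0.79, -0.25, 4.93, -0.28, -4.82):
u·v = 4.38·0.79 + 3.24·(-0.25) + (-1.31)·4.93 + (-3.43)·(-0.28) + (-2.77)·(-4.82) = 3.4602 + (-0.81) + (-6.4583) + 0.9604 + 13.3514 = 10.5037.
|u| = √(4.38² + 3.24² + (-1.31)² + (-3.43)² + (-2.77)²) = √(19.1844 + 10.4976 + 1.7161 + 11.7649 + 7.6729) = √50.8359, |v| = √(0.79² + (-0.25)² + 4.93² + (-0.28)² + (-4.82)²) = √(0.6241 + 0.0625 + 24.3049 + 0.0784 + 23.2324) = √48.3023.
cos θ = (u·v)/(|u||v|) = 10.5037/(√50.8359·√48.3023) ≈ 0.212
Cosine distance = 1 - cos θ ≈ 1 - 0.212 = 0.788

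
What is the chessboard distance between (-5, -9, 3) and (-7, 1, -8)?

max(|x_i - y_i|) = max(|-5 - (-7)|, |-9 - 1|, |3 - (-8)|) = max(2, 10, 11) = 11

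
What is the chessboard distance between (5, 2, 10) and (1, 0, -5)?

max(|x_i - y_i|) = max(|5 - 1|, |2 - 0|, |10 - (-5)|) = max(4, 2, 15) = 15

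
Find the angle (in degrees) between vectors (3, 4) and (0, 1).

With u = (3, 4), v = (0, 1):
u·v = 3·0 + 4·1 = 0 + 4 = 4.
|u| = √(3² + 4²) = √25, |v| = √(0² + 1²) = √1, so |u||v| = √(25·1) = √25 = 5.
cos θ = (u·v)/(|u||v|) = 4/5 = 0.8
θ = arccos(0.8) ≈ 36.87°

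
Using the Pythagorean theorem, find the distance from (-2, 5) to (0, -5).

√(Σ(x_i - y_i)²) = √((-2 - 0)² + (5 - (-5))²)
= √((-2)² + 10²) = √(4 + 100) = √104 ≈ 10.198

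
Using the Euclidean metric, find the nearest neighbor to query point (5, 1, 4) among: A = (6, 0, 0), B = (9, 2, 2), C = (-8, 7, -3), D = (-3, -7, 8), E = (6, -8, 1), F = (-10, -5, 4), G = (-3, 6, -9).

Distances: d(A) ≈ 4.2426, d(B) ≈ 4.5826, d(C) ≈ 15.9374, d(D) = 12, d(E) ≈ 9.5394, d(F) ≈ 16.1555, d(G) ≈ 16.0624. Nearest: A = (6, 0, 0) with distance 4.2426.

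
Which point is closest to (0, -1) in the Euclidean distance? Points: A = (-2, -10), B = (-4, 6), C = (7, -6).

Distances: d(A) ≈ 9.2195, d(B) ≈ 8.0623, d(C) ≈ 8.6023. Nearest: B = (-4, 6) with distance 8.0623.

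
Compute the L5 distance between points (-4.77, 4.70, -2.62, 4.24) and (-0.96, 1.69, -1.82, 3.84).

(Σ|x_i - y_i|^5)^(1/5) = (|-4.77 - (-0.96)|^5 + |4.7 - 1.69|^5 + |-2.62 - (-1.82)|^5 + |4.24 - 3.84|^5)^(1/5)
= (3.81^5 + 3.01^5 + 0.8^5 + 0.4^5)^(1/5) ≈ (802.8324 + 247.0771 + 0.3277 + 0.0102)^(1/5) = (1050.2474)^(1/5) ≈ 4.0203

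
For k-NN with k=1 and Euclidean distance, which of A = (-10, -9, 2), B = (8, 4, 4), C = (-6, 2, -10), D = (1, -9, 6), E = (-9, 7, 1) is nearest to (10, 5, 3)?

Distances: d(A) ≈ 24.4336, d(B) ≈ 2.4495, d(C) ≈ 20.8327, d(D) ≈ 16.9115, d(E) ≈ 19.2094. Nearest: B = (8, 4, 4) with distance 2.4495.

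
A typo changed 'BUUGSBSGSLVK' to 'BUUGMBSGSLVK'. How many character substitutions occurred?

Differing positions: 5. Hamming distance = 1.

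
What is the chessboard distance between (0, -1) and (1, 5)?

max(|x_i - y_i|) = max(|0 - 1|, |-1 - 5|) = max(1, 6) = 6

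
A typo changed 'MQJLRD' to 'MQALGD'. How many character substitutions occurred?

Differing positions: 3, 5. Hamming distance = 2.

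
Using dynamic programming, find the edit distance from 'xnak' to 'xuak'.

Let D[i][j] be the edit distance between the first i characters of 'xnak' and the first j characters of 'xuak', with D[i][0] = i, D[0][j] = j, and D[i][j] = D[i-1][j-1] if the characters match, else 1 + min(D[i-1][j], D[i][j-1], D[i-1][j-1]). Filling the table (rows: prefixes of 'xnak', columns: prefixes of 'xuak'):
     ε  x  u  a  k
  ε  0  1  2  3  4
  x  1  0  1  2  3
  n  2  1  1  2  3
  a  3  2  2  1  2
  k  4  3  3  2  1
The bottom-right entry gives D[4][4] = 1, so no sequence of fewer than 1 edit works. Backtracking through the table gives one optimal edit sequence (1 edit):
  xnak → xuak (sub n→u @2)
Edit distance = 1.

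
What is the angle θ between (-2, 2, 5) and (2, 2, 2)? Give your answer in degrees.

With u = (-2, 2, 5), v = (2, 2, 2):
u·v = (-2)·2 + 2·2 + 5·2 = (-4) + 4 + 10 = 10.
|u| = √((-2)² + 2² + 5²) = √33, |v| = √(2² + 2² + 2²) = √12, so |u||v| = √(33·12) = √396.
cos θ = (u·v)/(|u||v|) = 10/√396 ≈ 0.502519
θ = arccos(0.502519) ≈ 59.83°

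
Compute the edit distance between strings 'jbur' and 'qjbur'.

Let D[i][j] be the edit distance between the first i characters of 'jbur' and the first j characters of 'qjbur', with D[i][0] = i, D[0][j] = j, and D[i][j] = D[i-1][j-1] if the characters match, else 1 + min(D[i-1][j], D[i][j-1], D[i-1][j-1]). Filling the table (rows: prefixes of 'jbur', columns: prefixes of 'qjbur'):
     ε  q  j  b  u  r
  ε  0  1  2  3  4  5
  j  1  1  1  2  3  4
  b  2  2  2  1  2  3
  u  3  3  3  2  1  2
  r  4  4  4  3  2  1
The bottom-right entry gives D[4][5] = 1, so no sequence of fewer than 1 edit works. Backtracking through the table gives one optimal edit sequence (1 edit):
  jbur → qjbur (ins q @1)
Edit distance = 1.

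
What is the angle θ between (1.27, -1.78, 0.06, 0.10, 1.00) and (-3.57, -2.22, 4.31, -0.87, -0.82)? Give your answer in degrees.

With u = (1.27, -1.78, 0.06, 0.10, 1.00), v = (-3.57, -2.22, 4.31, -0.87, -0.82):
u·v = 1.27·(-3.57) + (-1.78)·(-2.22) + 0.06·4.31 + 0.1·(-0.87) + 1·(-0.82) = (-4.5339) + 3.9516 + 0.2586 + (-0.087) + (-0.82) = -1.2307.
|u| = √(1.27² + (-1.78)² + 0.06² + 0.1² + 1²) = √(1.6129 + 3.1684 + 0.0036 + 0.01 + 1) = √5.7949, |v| = √((-3.57)² + (-2.22)² + 4.31² + (-0.87)² + (-0.82)²) = √(12.7449 + 4.9284 + 18.5761 + 0.7569 + 0.6724) = √37.6787.
cos θ = (u·v)/(|u||v|) = -1.2307/(√5.7949·√37.6787) ≈ -0.083288
θ = arccos(-0.083288) ≈ 94.78°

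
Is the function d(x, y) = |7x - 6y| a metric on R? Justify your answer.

No. d fails symmetry: d(4, 5) = |7·4 - 6·5| = |-2| = 2, but d(5, 4) = |7·5 - 6·4| = |11| = 11. Since 2 ≠ 11, d(x,y) ≠ d(y,x) in general.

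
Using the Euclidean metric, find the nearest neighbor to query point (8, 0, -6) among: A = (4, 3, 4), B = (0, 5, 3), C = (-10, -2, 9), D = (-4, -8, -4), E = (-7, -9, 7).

Distances: d(A) ≈ 11.1803, d(B) ≈ 13.0384, d(C) ≈ 23.516, d(D) ≈ 14.5602, d(E) ≈ 21.7945. Nearest: A = (4, 3, 4) with distance 11.1803.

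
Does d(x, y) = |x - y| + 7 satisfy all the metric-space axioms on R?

No. d fails identity of indiscernibles (specifically d(x,x) = 0): d(4, 4) = |4 - 4| + 7 = 0 + 7 = 7 ≠ 0.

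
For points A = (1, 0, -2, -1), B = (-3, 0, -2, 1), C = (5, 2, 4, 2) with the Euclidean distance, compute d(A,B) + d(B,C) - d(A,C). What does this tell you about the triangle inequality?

d(A,B) = √(4² + 0² + 0² + 2²) = √20 ≈ 4.4721, d(B,C) = √(8² + 2² + 6² + 1²) = √105 ≈ 10.247, d(A,C) = √(4² + 2² + 6² + 3²) = √65 ≈ 8.0623.
d(A,B) + d(B,C) - d(A,C) = 4.4721 + 10.247 - 8.0623 = 14.7191 - 8.0623 = 6.6568 (to 4 decimal places). This is ≥ 0, so the triangle inequality holds for these points.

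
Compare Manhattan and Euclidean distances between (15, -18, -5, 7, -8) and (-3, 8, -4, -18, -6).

L1 = |15 - (-3)| + |-18 - 8| + |-5 - (-4)| + |7 - (-18)| + |-8 - (-6)| = 18 + 26 + 1 + 25 + 2 = 72
L2 = √(18² + 26² + 1² + 25² + 2²) = √1630 ≈ 40.3733
L1 ≥ L2 always (equality iff movement is along one axis); L1 > L2 here.
Ratio L1/L2 = 72/√1630 ≈ 1.7834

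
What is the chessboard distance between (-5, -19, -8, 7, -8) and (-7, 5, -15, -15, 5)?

max(|x_i - y_i|) = max(|-5 - (-7)|, |-19 - 5|, |-8 - (-15)|, |7 - (-15)|, |-8 - 5|) = max(2, 24, 7, 22, 13) = 24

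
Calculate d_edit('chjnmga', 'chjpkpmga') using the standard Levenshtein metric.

Let D[i][j] be the edit distance between the first i characters of 'chjnmga' and the first j characters of 'chjpkpmga', with D[i][0] = i, D[0][j] = j, and D[i][j] = D[i-1][j-1] if the characters match, else 1 + min(D[i-1][j], D[i][j-1], D[i-1][j-1]). Filling the table (rows: prefixes of 'chjnmga', columns: prefixes of 'chjpkpmga'):
     ε  c  h  j  p  k  p  m  g  a
  ε  0  1  2  3  4  5  6  7  8  9
  c  1  0  1  2  3  4  5  6  7  8
  h  2  1  0  1  2  3  4  5  6  7
  j  3  2  1  0  1  2  3  4  5  6
  n  4  3  2  1  1  2  3  4  5  6
  m  5  4  3  2  2  2  3  3  4  5
  g  6  5  4  3  3  3  3  4  3  4
  a  7  6  5  4  4  4  4  4  4  3
The bottom-right entry gives D[7][9] = 3, so no sequence of fewer than 3 edits works. Backtracking through the table gives one optimal edit sequence (3 edits):
  chjnmga → chjpnmga (ins p @4)
  chjpnmga → chjpknmga (ins k @5)
  chjpknmga → chjpkpmga (sub n→p @6)
Edit distance = 3.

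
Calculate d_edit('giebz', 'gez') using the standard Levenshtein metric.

Let D[i][j] be the edit distance between the first i characters of 'giebz' and the first j characters of 'gez', with D[i][0] = i, D[0][j] = j, and D[i][j] = D[i-1][j-1] if the characters match, else 1 + min(D[i-1][j], D[i][j-1], D[i-1][j-1]). Filling the table (rows: prefixes of 'giebz', columns: prefixes of 'gez'):
     ε  g  e  z
  ε  0  1  2  3
  g  1  0  1  2
  i  2  1  1  2
  e  3  2  1  2
  b  4  3  2  2
  z  5  4  3  2
The bottom-right entry gives D[5][3] = 2, so no sequence of fewer than 2 edits works. Backtracking through the table gives one optimal edit sequence (2 edits):
  giebz → gebz (del i @2)
  gebz → gez (del b @3)
Edit distance = 2.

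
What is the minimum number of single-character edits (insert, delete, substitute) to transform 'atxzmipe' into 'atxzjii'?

Let D[i][j] be the edit distance between the first i characters of 'atxzmipe' and the first j characters of 'atxzjii', with D[i][0] = i, D[0][j] = j, and D[i][j] = D[i-1][j-1] if the characters match, else 1 + min(D[i-1][j], D[i][j-1], D[i-1][j-1]). Filling the table (rows: prefixes of 'atxzmipe', columns: prefixes of 'atxzjii'):
     ε  a  t  x  z  j  i  i
  ε  0  1  2  3  4  5  6  7
  a  1  0  1  2  3  4  5  6
  t  2  1  0  1  2  3  4  5
  x  3  2  1  0  1  2  3  4
  z  4  3  2  1  0  1  2  3
  m  5  4  3  2  1  1  2  3
  i  6  5  4  3  2  2  1  2
  p  7  6  5  4  3  3  2  2
  e  8  7  6  5  4  4  3  3
The bottom-right entry gives D[8][7] = 3, so no sequence of fewer than 3 edits works. Backtracking through the table gives one optimal edit sequence (3 edits):
  atxzmipe → atxzjipe (sub m→j @5)
  atxzjipe → atxzjie (del p @7)
  atxzjie → atxzjii (sub e→i @7)
Edit distance = 3.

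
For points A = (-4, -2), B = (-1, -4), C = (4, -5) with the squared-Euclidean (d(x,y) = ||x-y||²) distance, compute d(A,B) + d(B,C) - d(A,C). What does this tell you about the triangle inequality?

d(A,B) = 3² + 2² = 13, d(B,C) = 5² + 1² = 26, d(A,C) = 8² + 3² = 73.
d(A,B) + d(B,C) - d(A,C) = 13 + 26 - 73 = 39 - 73 = -34. This is < 0, so the triangle inequality FAILS for these points (squared-Euclidean is not a metric).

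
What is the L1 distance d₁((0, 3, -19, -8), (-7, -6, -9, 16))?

Σ|x_i - y_i| = |0 - (-7)| + |3 - (-6)| + |-19 - (-9)| + |-8 - 16| = 7 + 9 + 10 + 24 = 50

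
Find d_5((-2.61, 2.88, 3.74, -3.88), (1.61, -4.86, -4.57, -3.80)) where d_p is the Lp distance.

(Σ|x_i - y_i|^5)^(1/5) = (|-2.61 - 1.61|^5 + |2.88 - (-4.86)|^5 + |3.74 - (-4.57)|^5 + |-3.88 - (-3.8)|^5)^(1/5)
= (4.22^5 + 7.74^5 + 8.31^5 + 0.08^5)^(1/5) ≈ (1338.327 + 27778.245 + 39628.2705 + 0)^(1/5) = (68744.8425)^(1/5) ≈ 9.2779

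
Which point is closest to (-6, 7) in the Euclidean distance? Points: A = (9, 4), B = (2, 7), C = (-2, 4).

Distances: d(A) ≈ 15.2971, d(B) = 8, d(C) = 5. Nearest: C = (-2, 4) with distance 5.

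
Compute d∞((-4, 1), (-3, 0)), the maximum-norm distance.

max(|x_i - y_i|) = max(|-4 - (-3)|, |1 - 0|) = max(1, 1) = 1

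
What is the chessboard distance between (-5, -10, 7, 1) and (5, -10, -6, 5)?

max(|x_i - y_i|) = max(|-5 - 5|, |-10 - (-10)|, |7 - (-6)|, |1 - 5|) = max(10, 0, 13, 4) = 13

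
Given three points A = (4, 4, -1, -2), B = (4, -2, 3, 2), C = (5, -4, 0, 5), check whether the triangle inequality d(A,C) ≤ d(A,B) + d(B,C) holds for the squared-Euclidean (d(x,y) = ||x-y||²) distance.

d(A,B) = 0² + 6² + 4² + 4² = 68, d(B,C) = 1² + 2² + 3² + 3² = 23, d(A,C) = 1² + 8² + 1² + 7² = 115.
d(A,C) = 115 > 68 + 23 = 91. Triangle inequality is VIOLATED. (Squared-Euclidean is not a metric — this is a counterexample.)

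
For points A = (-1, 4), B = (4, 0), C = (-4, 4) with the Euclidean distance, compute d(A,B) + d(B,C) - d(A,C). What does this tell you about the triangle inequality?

d(A,B) = √(5² + 4²) = √41 ≈ 6.4031, d(B,C) = √(8² + 4²) = √80 ≈ 8.9443, d(A,C) = √(3² + 0²) = √9 = 3.
d(A,B) + d(B,C) - d(A,C) = 6.4031 + 8.9443 - 3 = 15.3474 - 3 = 12.3474 (to 4 decimal places). This is ≥ 0, so the triangle inequality holds for these points.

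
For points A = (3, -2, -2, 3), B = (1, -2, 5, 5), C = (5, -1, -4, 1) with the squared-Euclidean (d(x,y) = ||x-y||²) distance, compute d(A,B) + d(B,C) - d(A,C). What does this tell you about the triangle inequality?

d(A,B) = 2² + 0² + 7² + 2² = 57, d(B,C) = 4² + 1² + 9² + 4² = 114, d(A,C) = 2² + 1² + 2² + 2² = 13.
d(A,B) + d(B,C) - d(A,C) = 57 + 114 - 13 = 171 - 13 = 158. This is ≥ 0, so the triangle inequality holds for these points.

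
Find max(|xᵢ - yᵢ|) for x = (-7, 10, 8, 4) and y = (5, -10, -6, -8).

max(|x_i - y_i|) = max(|-7 - 5|, |10 - (-10)|, |8 - (-6)|, |4 - (-8)|) = max(12, 20, 14, 12) = 20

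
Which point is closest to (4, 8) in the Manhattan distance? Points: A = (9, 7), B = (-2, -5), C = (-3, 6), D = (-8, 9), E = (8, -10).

Distances: d(A) = 6, d(B) = 19, d(C) = 9, d(D) = 13, d(E) = 22. Nearest: A = (9, 7) with distance 6.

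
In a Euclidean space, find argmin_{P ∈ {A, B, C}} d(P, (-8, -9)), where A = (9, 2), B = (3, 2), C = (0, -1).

Distances: d(A) ≈ 20.2485, d(B) ≈ 15.5563, d(C) ≈ 11.3137. Nearest: C = (0, -1) with distance 11.3137.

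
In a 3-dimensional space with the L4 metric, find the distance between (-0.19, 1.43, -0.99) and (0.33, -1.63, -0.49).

(Σ|x_i - y_i|^4)^(1/4) = (|-0.19 - 0.33|^4 + |1.43 - (-1.63)|^4 + |-0.99 - (-0.49)|^4)^(1/4)
= (0.52^4 + 3.06^4 + 0.5^4)^(1/4) ≈ (0.0731 + 87.677 + 0.0625)^(1/4) = (87.8126)^(1/4) ≈ 3.0612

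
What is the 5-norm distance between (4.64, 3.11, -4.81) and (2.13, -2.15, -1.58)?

(Σ|x_i - y_i|^5)^(1/5) = (|4.64 - 2.13|^5 + |3.11 - (-2.15)|^5 + |-4.81 - (-1.58)|^5)^(1/5)
= (2.51^5 + 5.26^5 + 3.23^5)^(1/5) ≈ (99.6251 + 4026.5094 + 351.5706)^(1/5) = (4477.7051)^(1/5) ≈ 5.3729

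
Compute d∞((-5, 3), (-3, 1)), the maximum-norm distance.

max(|x_i - y_i|) = max(|-5 - (-3)|, |3 - 1|) = max(2, 2) = 2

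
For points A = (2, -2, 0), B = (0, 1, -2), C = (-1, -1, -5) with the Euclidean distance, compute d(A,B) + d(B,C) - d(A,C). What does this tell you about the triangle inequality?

d(A,B) = √(2² + 3² + 2²) = √17 ≈ 4.1231, d(B,C) = √(1² + 2² + 3²) = √14 ≈ 3.7417, d(A,C) = √(3² + 1² + 5²) = √35 ≈ 5.9161.
d(A,B) + d(B,C) - d(A,C) = 4.1231 + 3.7417 - 5.9161 = 7.8648 - 5.9161 = 1.9487 (to 4 decimal places). This is ≥ 0, so the triangle inequality holds for these points.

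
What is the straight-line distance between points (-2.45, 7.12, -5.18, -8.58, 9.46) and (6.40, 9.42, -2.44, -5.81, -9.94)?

√(Σ(x_i - y_i)²) = √((-2.45 - 6.4)² + (7.12 - 9.42)² + (-5.18 - (-2.44))² + (-8.58 - (-5.81))² + (9.46 - (-9.94))²)
= √((-8.85)² + (-2.3)² + (-2.74)² + (-2.77)² + 19.4²) = √(78.3225 + 5.29 + 7.5076 + 7.6729 + 376.36) = √475.153 ≈ 21.798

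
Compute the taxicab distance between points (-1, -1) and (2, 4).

Σ|x_i - y_i| = |-1 - 2| + |-1 - 4| = 3 + 5 = 8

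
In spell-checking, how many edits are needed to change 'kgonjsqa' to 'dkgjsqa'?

Let D[i][j] be the edit distance between the first i characters of 'kgonjsqa' and the first j characters of 'dkgjsqa', with D[i][0] = i, D[0][j] = j, and D[i][j] = D[i-1][j-1] if the characters match, else 1 + min(D[i-1][j], D[i][j-1], D[i-1][j-1]). Filling the table (rows: prefixes of 'kgonjsqa', columns: prefixes of 'dkgjsqa'):
     ε  d  k  g  j  s  q  a
  ε  0  1  2  3  4  5  6  7
  k  1  1  1  2  3  4  5  6
  g  2  2  2  1  2  3  4  5
  o  3  3  3  2  2  3  4  5
  n  4  4  4  3  3  3  4  5
  j  5  5  5  4  3  4  4  5
  s  6  6  6  5  4  3  4  5
  q  7  7  7  6  5  4  3  4
  a  8  8  8  7  6  5  4  3
The bottom-right entry gives D[8][7] = 3, so no sequence of fewer than 3 edits works. Backtracking through the table gives one optimal edit sequence (3 edits):
  kgonjsqa → dkgonjsqa (ins d @1)
  dkgonjsqa → dkgnjsqa (del o @4)
  dkgnjsqa → dkgjsqa (del n @4)
Edit distance = 3.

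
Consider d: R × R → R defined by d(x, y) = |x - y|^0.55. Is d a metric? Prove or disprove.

Yes. With 0 < p = 0.55 ≤ 1, d(x,y) = |x-y|^0.55 is a metric on R. Non-negativity and symmetry are immediate; |x-y|^0.55 = 0 ⟺ |x-y| = 0 ⟺ x = y. For the triangle inequality, the function t ↦ t^0.55 is subadditive on [0,∞) when p ≤ 1, so |x-z|^0.55 ≤ (|x-y| + |y-z|)^0.55 ≤ |x-y|^0.55 + |y-z|^0.55.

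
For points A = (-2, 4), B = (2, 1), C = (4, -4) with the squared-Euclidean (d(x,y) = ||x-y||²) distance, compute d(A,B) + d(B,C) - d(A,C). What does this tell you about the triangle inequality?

d(A,B) = 4² + 3² = 25, d(B,C) = 2² + 5² = 29, d(A,C) = 6² + 8² = 100.
d(A,B) + d(B,C) - d(A,C) = 25 + 29 - 100 = 54 - 100 = -46. This is < 0, so the triangle inequality FAILS for these points (squared-Euclidean is not a metric).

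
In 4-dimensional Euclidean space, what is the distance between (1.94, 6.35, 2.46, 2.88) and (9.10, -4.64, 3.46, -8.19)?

√(Σ(x_i - y_i)²) = √((1.94 - 9.1)² + (6.35 - (-4.64))² + (2.46 - 3.46)² + (2.88 - (-8.19))²)
= √((-7.16)² + 10.99² + (-1)² + 11.07²) = √(51.2656 + 120.7801 + 1 + 122.5449) = √295.5906 ≈ 17.1927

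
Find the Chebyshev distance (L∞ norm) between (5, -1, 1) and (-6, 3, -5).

max(|x_i - y_i|) = max(|5 - (-6)|, |-1 - 3|, |1 - (-5)|) = max(11, 4, 6) = 11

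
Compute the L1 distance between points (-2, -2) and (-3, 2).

Σ|x_i - y_i| = |-2 - (-3)| + |-2 - 2| = 1 + 4 = 5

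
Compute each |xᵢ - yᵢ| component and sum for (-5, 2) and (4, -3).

Σ|x_i - y_i| = |-5 - 4| + |2 - (-3)| = 9 + 5 = 14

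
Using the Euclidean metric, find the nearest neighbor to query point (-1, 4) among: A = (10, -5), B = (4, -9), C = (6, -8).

Distances: d(A) ≈ 14.2127, d(B) ≈ 13.9284, d(C) ≈ 13.8924. Nearest: C = (6, -8) with distance 13.8924.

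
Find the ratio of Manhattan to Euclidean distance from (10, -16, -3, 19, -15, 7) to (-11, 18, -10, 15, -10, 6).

L1 = |10 - (-11)| + |-16 - 18| + |-3 - (-10)| + |19 - 15| + |-15 - (-10)| + |7 - 6| = 21 + 34 + 7 + 4 + 5 + 1 = 72
L2 = √(21² + 34² + 7² + 4² + 5² + 1²) = √1688 ≈ 41.0853
L1 ≥ L2 always (equality iff movement is along one axis); L1 > L2 here.
Ratio L1/L2 = 72/√1688 ≈ 1.7525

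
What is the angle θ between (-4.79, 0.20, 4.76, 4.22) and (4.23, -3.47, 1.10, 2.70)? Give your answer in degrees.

With u = (-4.79, 0.20, 4.76, 4.22), v = (4.23, -3.47, 1.10, 2.70):
u·v = (-4.79)·4.23 + 0.2·(-3.47) + 4.76·1.1 + 4.22·2.7 = (-20.2617) + (-0.694) + 5.236 + 11.394 = -4.3257.
|u| = √((-4.79)² + 0.2² + 4.76² + 4.22²) = √(22.9441 + 0.04 + 22.6576 + 17.8084) = √63.4501, |v| = √(4.23² + (-3.47)² + 1.1² + 2.7²) = √(17.8929 + 12.0409 + 1.21 + 7.29) = √38.4338.
cos θ = (u·v)/(|u||v|) = -4.3257/(√63.4501·√38.4338) ≈ -0.087596
θ = arccos(-0.087596) ≈ 95.03°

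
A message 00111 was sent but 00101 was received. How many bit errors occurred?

Differing positions: 4. Hamming distance = 1.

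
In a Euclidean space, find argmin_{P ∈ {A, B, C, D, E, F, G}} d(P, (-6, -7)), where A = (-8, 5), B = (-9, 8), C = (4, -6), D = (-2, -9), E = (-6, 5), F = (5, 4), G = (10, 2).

Distances: d(A) ≈ 12.1655, d(B) ≈ 15.2971, d(C) ≈ 10.0499, d(D) ≈ 4.4721, d(E) = 12, d(F) ≈ 15.5563, d(G) ≈ 18.3576. Nearest: D = (-2, -9) with distance 4.4721.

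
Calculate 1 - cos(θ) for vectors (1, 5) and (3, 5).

With u = (1, 5), v = (3, 5):
u·v = 1·3 + 5·5 = 3 + 25 = 28.
|u| = √(1² + 5²) = √26, |v| = √(3² + 5²) = √34, so |u||v| = √(26·34) = √884.
cos θ = (u·v)/(|u||v|) = 28/√884 ≈ 0.9417
Cosine distance = 1 - cos θ ≈ 1 - 0.9417 = 0.0583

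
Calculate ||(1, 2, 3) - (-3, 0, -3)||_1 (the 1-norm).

Σ|x_i - y_i| = |1 - (-3)| + |2 - 0| + |3 - (-3)| = 4 + 2 + 6 = 12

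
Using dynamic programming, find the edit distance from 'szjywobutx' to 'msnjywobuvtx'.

Let D[i][j] be the edit distance between the first i characters of 'szjywobutx' and the first j characters of 'msnjywobuvtx', with D[i][0] = i, D[0][j] = j, and D[i][j] = D[i-1][j-1] if the characters match, else 1 + min(D[i-1][j], D[i][j-1], D[i-1][j-1]). Filling the table (rows: prefixes of 'szjywobutx', columns: prefixes of 'msnjywobuvtx'):
     ε  m  s  n  j  y  w  o  b  u  v  t  x
  ε  0  1  2  3  4  5  6  7  8  9 10 11 12
  s  1  1  1  2  3  4  5  6  7  8  9 10 11
  z  2  2  2  2  3  4  5  6  7  8  9 10 11
  j  3  3  3  3  2  3  4  5  6  7  8  9 10
  y  4  4  4  4  3  2  3  4  5  6  7  8  9
  w  5  5  5  5  4  3  2  3  4  5  6  7  8
  o  6  6  6  6  5  4  3  2  3  4  5  6  7
  b  7  7  7  7  6  5  4  3  2  3  4  5  6
  u  8  8  8  8  7  6  5  4  3  2  3  4  5
  t  9  9  9  9  8  7  6  5  4  3  3  3  4
  x 10 10 10 10  9  8  7  6  5  4  4  4  3
The bottom-right entry gives D[10][12] = 3, so no sequence of fewer than 3 edits works. Backtracking through the table gives one optimal edit sequence (3 edits):
  szjywobutx → mszjywobutx (ins m @1)
  mszjywobutx → msnjywobutx (sub z→n @3)
  msnjywobutx → msnjywobuvtx (ins v @10)
Edit distance = 3.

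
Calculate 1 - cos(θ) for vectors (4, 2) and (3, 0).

With u = (4, 2), v = (3, 0):
u·v = 4·3 + 2·0 = 12 + 0 = 12.
|u| = √(4² + 2²) = √20, |v| = √(3² + 0²) = √9, so |u||v| = √(20·9) = √180.
cos θ = (u·v)/(|u||v|) = 12/√180 ≈ 0.8944
Cosine distance = 1 - cos θ ≈ 1 - 0.8944 = 0.1056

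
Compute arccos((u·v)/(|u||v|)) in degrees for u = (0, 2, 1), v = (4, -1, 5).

With u = (0, 2, 1), v = (4, -1, 5):
u·v = 0·4 + 2·(-1) + 1·5 = 0 + (-2) + 5 = 3.
|u| = √(0² + 2² + 1²) = √5, |v| = √(4² + (-1)² + 5²) = √42, so |u||v| = √(5·42) = √210.
cos θ = (u·v)/(|u||v|) = 3/√210 ≈ 0.20702
θ = arccos(0.20702) ≈ 78.05°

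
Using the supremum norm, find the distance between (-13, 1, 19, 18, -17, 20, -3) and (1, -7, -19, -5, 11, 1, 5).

max(|x_i - y_i|) = max(|-13 - 1|, |1 - (-7)|, |19 - (-19)|, |18 - (-5)|, |-17 - 11|, |20 - 1|, |-3 - 5|) = max(14, 8, 38, 23, 28, 19, 8) = 38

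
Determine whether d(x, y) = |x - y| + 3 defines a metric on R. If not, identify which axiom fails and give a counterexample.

No. d fails identity of indiscernibles (specifically d(x,x) = 0): d(8, 8) = |8 - 8| + 3 = 0 + 3 = 3 ≠ 0.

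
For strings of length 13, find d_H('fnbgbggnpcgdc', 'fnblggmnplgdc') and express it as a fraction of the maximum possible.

Differing positions: 4, 5, 7, 10. Hamming distance = 4. The maximum possible Hamming distance for length-13 strings is 13, so d_H/13 = 4/13 ≈ 0.3077.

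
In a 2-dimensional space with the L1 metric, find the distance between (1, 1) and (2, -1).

Σ|x_i - y_i| = |1 - 2| + |1 - (-1)| = 1 + 2 = 3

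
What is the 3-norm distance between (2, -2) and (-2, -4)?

(Σ|x_i - y_i|^3)^(1/3) = (|2 - (-2)|^3 + |-2 - (-4)|^3)^(1/3)
= (4^3 + 2^3)^(1/3) = (64 + 8)^(1/3) = (72)^(1/3) ≈ 4.1602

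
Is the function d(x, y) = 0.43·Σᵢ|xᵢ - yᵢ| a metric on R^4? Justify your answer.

Yes. The L1 (Manhattan) norm induces a metric on R^4, and multiplying a metric by a positive constant 0.43 > 0 preserves all four axioms: non-negativity (0.43·||x-y|| ≥ 0), identity (0.43·||x-y|| = 0 ⟺ ||x-y|| = 0 ⟺ x = y), symmetry (||x-y|| = ||y-x||), and the triangle inequality (0.43·||x-z|| ≤ 0.43·||x-y|| + 0.43·||y-z||). So d is a metric.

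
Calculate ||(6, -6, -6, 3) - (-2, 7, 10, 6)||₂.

√(Σ(x_i - y_i)²) = √((6 - (-2))² + (-6 - 7)² + (-6 - 10)² + (3 - 6)²)
= √(8² + (-13)² + (-16)² + (-3)²) = √(64 + 169 + 256 + 9) = √498 ≈ 22.3159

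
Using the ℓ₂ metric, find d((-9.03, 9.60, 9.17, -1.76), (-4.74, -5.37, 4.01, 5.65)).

√(Σ(x_i - y_i)²) = √((-9.03 - (-4.74))² + (9.6 - (-5.37))² + (9.17 - 4.01)² + (-1.76 - 5.65)²)
= √((-4.29)² + 14.97² + 5.16² + (-7.41)²) = √(18.4041 + 224.1009 + 26.6256 + 54.9081) = √324.0387 ≈ 18.0011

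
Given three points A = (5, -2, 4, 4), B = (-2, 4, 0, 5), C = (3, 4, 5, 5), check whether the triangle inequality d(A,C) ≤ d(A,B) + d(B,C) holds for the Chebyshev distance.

d(A,B) = max(7, 6, 4, 1) = 7, d(B,C) = max(5, 0, 5, 0) = 5, d(A,C) = max(2, 6, 1, 1) = 6.
d(A,C) = 6 ≤ 7 + 5 = 12. Triangle inequality is satisfied.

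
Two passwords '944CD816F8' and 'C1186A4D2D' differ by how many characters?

Differing positions: 1, 2, 3, 4, 5, 6, 7, 8, 9, 10. Hamming distance = 10.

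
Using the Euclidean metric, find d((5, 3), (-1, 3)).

√(Σ(x_i - y_i)²) = √((5 - (-1))² + (3 - 3)²)
= √(6² + 0²) = √(36 + 0) = √36 = 6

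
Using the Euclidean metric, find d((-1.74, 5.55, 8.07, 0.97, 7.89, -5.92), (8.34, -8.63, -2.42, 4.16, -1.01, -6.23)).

√(Σ(x_i - y_i)²) = √((-1.74 - 8.34)² + (5.55 - (-8.63))² + (8.07 - (-2.42))² + (0.97 - 4.16)² + (7.89 - (-1.01))² + (-5.92 - (-6.23))²)
= √((-10.08)² + 14.18² + 10.49² + (-3.19)² + 8.9² + 0.31²) = √(101.6064 + 201.0724 + 110.0401 + 10.1761 + 79.21 + 0.0961) = √502.2011 ≈ 22.4098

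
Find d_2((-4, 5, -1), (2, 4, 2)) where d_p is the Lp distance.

(Σ|x_i - y_i|^2)^(1/2) = (|-4 - 2|^2 + |5 - 4|^2 + |-1 - 2|^2)^(1/2)
= (6^2 + 1^2 + 3^2)^(1/2) = (36 + 1 + 9)^(1/2) = (46)^(1/2) ≈ 6.7823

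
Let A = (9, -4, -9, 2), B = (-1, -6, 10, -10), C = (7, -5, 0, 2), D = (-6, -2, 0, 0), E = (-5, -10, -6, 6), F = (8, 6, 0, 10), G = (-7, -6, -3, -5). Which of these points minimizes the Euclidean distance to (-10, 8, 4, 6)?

Distances: d(A) ≈ 26.2679, d(B) ≈ 23.8537, d(C) ≈ 22.1359, d(D) ≈ 12.9615, d(E) ≈ 21.1896, d(F) ≈ 18.9737, d(G) ≈ 19.3649. Nearest: D = (-6, -2, 0, 0) with distance 12.9615.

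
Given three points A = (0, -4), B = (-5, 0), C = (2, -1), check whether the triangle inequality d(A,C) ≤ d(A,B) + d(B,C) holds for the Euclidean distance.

d(A,B) = √(5² + 4²) = √41 ≈ 6.4031, d(B,C) = √(7² + 1²) = √50 ≈ 7.0711, d(A,C) = √(2² + 3²) = √13 ≈ 3.6056.
d(A,C) ≈ 3.6056 ≤ 6.4031 + 7.0711 = 13.4742. Triangle inequality is satisfied.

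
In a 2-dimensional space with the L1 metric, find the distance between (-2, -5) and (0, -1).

Σ|x_i - y_i| = |-2 - 0| + |-5 - (-1)| = 2 + 4 = 6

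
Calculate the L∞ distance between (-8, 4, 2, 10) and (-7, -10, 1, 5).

max(|x_i - y_i|) = max(|-8 - (-7)|, |4 - (-10)|, |2 - 1|, |10 - 5|) = max(1, 14, 1, 5) = 14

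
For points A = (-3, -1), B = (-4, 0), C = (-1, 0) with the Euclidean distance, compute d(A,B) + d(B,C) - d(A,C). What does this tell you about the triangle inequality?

d(A,B) = √(1² + 1²) = √2 ≈ 1.4142, d(B,C) = √(3² + 0²) = √9 = 3, d(A,C) = √(2² + 1²) = √5 ≈ 2.2361.
d(A,B) + d(B,C) - d(A,C) = 1.4142 + 3 - 2.2361 = 4.4142 - 2.2361 = 2.1781 (to 4 decimal places). This is ≥ 0, so the triangle inequality holds for these points.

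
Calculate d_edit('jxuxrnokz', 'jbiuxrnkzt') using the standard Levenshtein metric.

Let D[i][j] be the edit distance between the first i characters of 'jxuxrnokz' and the first j characters of 'jbiuxrnkzt', with D[i][0] = i, D[0][j] = j, and D[i][j] = D[i-1][j-1] if the characters match, else 1 + min(D[i-1][j], D[i][j-1], D[i-1][j-1]). Filling the table (rows: prefixes of 'jxuxrnokz', columns: prefixes of 'jbiuxrnkzt'):
     ε  j  b  i  u  x  r  n  k  z  t
  ε  0  1  2  3  4  5  6  7  8  9 10
  j  1  0  1  2  3  4  5  6  7  8  9
  x  2  1  1  2  3  3  4  5  6  7  8
  u  3  2  2  2  2  3  4  5  6  7  8
  x  4  3  3  3  3  2  3  4  5  6  7
  r  5  4  4  4  4  3  2  3  4  5  6
  n  6  5  5  5  5  4  3  2  3  4  5
  o  7  6  6  6  6  5  4  3  3  4  5
  k  8  7  7  7  7  6  5  4  3  4  5
  z  9  8  8  8  8  7  6  5  4  3  4
The bottom-right entry gives D[9][10] = 4, so no sequence of fewer than 4 edits works. Backtracking through the table gives one optimal edit sequence (4 edits):
  jxuxrnokz → jbxuxrnokz (ins b @2)
  jbxuxrnokz → jbiuxrnokz (sub x→i @3)
  jbiuxrnokz → jbiuxrnkz (del o @8)
  jbiuxrnkz → jbiuxrnkzt (ins t @10)
Edit distance = 4.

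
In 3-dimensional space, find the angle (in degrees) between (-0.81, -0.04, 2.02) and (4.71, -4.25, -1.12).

With u = (-0.81, -0.04, 2.02), v = (4.71, -4.25, -1.12):
u·v = (-0.81)·4.71 + (-0.04)·(-4.25) + 2.02·(-1.12) = (-3.8151) + 0.17 + (-2.2624) = -5.9075.
|u| = √((-0.81)² + (-0.04)² + 2.02²) = √(0.6561 + 0.0016 + 4.0804) = √4.7381, |v| = √(4.71² + (-4.25)² + (-1.12)²) = √(22.1841 + 18.0625 + 1.2544) = √41.501.
cos θ = (u·v)/(|u||v|) = -5.9075/(√4.7381·√41.501) ≈ -0.421281
θ = arccos(-0.421281) ≈ 114.92°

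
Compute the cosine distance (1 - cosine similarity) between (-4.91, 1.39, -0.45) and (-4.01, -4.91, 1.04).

With u = (-4.91, 1.39, -0.45), v = (-4.01, -4.91, 1.04):
u·v = (-4.91)·(-4.01) + 1.39·(-4.91) + (-0.45)·1.04 = 19.6891 + (-6.8249) + (-0.468) = 12.3962.
|u| = √((-4.91)² + 1.39² + (-0.45)²) = √(24.1081 + 1.9321 + 0.2025) = √26.2427, |v| = √((-4.01)² + (-4.91)² + 1.04²) = √(16.0801 + 24.1081 + 1.0816) = √41.2698.
cos θ = (u·v)/(|u||v|) = 12.3962/(√26.2427·√41.2698) ≈ 0.3767
Cosine distance = 1 - cos θ ≈ 1 - 0.3767 = 0.6233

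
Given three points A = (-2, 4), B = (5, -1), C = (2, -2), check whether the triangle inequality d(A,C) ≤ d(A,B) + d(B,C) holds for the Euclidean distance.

d(A,B) = √(7² + 5²) = √74 ≈ 8.6023, d(B,C) = √(3² + 1²) = √10 ≈ 3.1623, d(A,C) = √(4² + 6²) = √52 ≈ 7.2111.
d(A,C) ≈ 7.2111 ≤ 8.6023 + 3.1623 = 11.7646. Triangle inequality is satisfied.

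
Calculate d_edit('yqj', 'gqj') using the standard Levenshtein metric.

Let D[i][j] be the edit distance between the first i characters of 'yqj' and the first j characters of 'gqj', with D[i][0] = i, D[0][j] = j, and D[i][j] = D[i-1][j-1] if the characters match, else 1 + min(D[i-1][j], D[i][j-1], D[i-1][j-1]). Filling the table (rows: prefixes of 'yqj', columns: prefixes of 'gqj'):
     ε  g  q  j
  ε  0  1  2  3
  y  1  1  2  3
  q  2  2  1  2
  j  3  3  2  1
The bottom-right entry gives D[3][3] = 1, so no sequence of fewer than 1 edit works. Backtracking through the table gives one optimal edit sequence (1 edit):
  yqj → gqj (sub y→g @1)
Edit distance = 1.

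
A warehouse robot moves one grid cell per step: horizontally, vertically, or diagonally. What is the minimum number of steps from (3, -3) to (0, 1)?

max(|x_i - y_i|) = max(|3 - 0|, |-3 - 1|) = max(3, 4) = 4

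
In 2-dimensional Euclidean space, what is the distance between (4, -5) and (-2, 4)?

√(Σ(x_i - y_i)²) = √((4 - (-2))² + (-5 - 4)²)
= √(6² + (-9)²) = √(36 + 81) = √117 ≈ 10.8167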